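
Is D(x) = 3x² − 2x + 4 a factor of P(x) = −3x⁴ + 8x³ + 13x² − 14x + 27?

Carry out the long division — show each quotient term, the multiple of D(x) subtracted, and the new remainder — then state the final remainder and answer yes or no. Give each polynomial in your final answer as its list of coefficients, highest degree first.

R = [-8, -1], so D(x) is not a factor of P(x). no

Step 1: lead(−3x⁴ + 8x³ + 13x² − 14x + 27) ÷ lead(D) = −3x⁴ ÷ 3x² = −x². Subtract (−x²)·D = −3x⁴ + 2x³ − 4x². Remainder: 6x³ + 17x² − 14x + 27.
Step 2: lead(6x³ + 17x² − 14x + 27) ÷ lead(D) = 6x³ ÷ 3x² = 2x. Subtract (2x)·D = 6x³ − 4x² + 8x. Remainder: 21x² − 22x + 27.
Step 3: lead(21x² − 22x + 27) ÷ lead(D) = 21x² ÷ 3x² = 7. Subtract (7)·D = 21x² − 14x + 28. Remainder: −8x − 1.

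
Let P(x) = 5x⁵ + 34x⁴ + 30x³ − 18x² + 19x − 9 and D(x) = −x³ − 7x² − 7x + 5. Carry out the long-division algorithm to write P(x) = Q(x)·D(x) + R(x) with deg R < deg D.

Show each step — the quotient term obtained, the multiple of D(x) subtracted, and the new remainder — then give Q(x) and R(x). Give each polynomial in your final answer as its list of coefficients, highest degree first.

Step 1: lead(5x⁵ + 34x⁴ + 30x³ − 18x² + 19x − 9) ÷ lead(D) = 5x⁵ ÷ −x³ = −5x². Subtract (−5x²)·D = 5x⁵ + 35x⁴ + 35x³ − 25x². Remainder: −x⁴ − 5x³ + 7x² + 19x − 9.
Step 2: lead(−x⁴ − 5x³ + 7x² + 19x − 9) ÷ lead(D) = −x⁴ ÷ −x³ = x. Subtract (x)·D = −x⁴ − 7x³ − 7x² + 5x. Remainder: 2x³ + 14x² + 14x − 9.
Step 3: lead(2x³ + 14x² + 14x − 9) ÷ lead(D) = 2x³ ÷ −x³ = −2. Subtract (−2)·D = 2x³ + 14x² + 14x − 10. Remainder: 1.

Q = [-5, 1, -2]; R = [1]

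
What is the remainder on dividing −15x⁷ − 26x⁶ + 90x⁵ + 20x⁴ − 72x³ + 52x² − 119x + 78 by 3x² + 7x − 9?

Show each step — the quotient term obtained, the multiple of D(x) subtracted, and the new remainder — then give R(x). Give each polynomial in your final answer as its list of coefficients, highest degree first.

R = [6]

Step 1: lead(−15x⁷ − 26x⁶ + 90x⁵ + 20x⁴ − 72x³ + 52x² − 119x + 78) ÷ lead(D) = −15x⁷ ÷ 3x² = −5x⁵. Subtract (−5x⁵)·D = −15x⁷ − 35x⁶ + 45x⁵. Remainder: 9x⁶ + 45x⁵ + 20x⁴ − 72x³ + 52x² − 119x + 78.
Step 2: lead(9x⁶ + 45x⁵ + 20x⁴ − 72x³ + 52x² − 119x + 78) ÷ lead(D) = 9x⁶ ÷ 3x² = 3x⁴. Subtract (3x⁴)·D = 9x⁶ + 21x⁵ − 27x⁴. Remainder: 24x⁵ + 47x⁴ − 72x³ + 52x² − 119x + 78.
Step 3: lead(24x⁵ + 47x⁴ − 72x³ + 52x² − 119x + 78) ÷ lead(D) = 24x⁵ ÷ 3x² = 8x³. Subtract (8x³)·D = 24x⁵ + 56x⁴ − 72x³. Remainder: −9x⁴ + 52x² − 119x + 78.
Step 4: lead(−9x⁴ + 52x² − 119x + 78) ÷ lead(D) = −9x⁴ ÷ 3x² = −3x². Subtract (−3x²)·D = −9x⁴ − 21x³ + 27x². Remainder: 21x³ + 25x² − 119x + 78.
Step 5: lead(21x³ + 25x² − 119x + 78) ÷ lead(D) = 21x³ ÷ 3x² = 7x. Subtract (7x)·D = 21x³ + 49x² − 63x. Remainder: −24x² − 56x + 78.
Step 6: lead(−24x² − 56x + 78) ÷ lead(D) = −24x² ÷ 3x² = −8. Subtract (−8)·D = −24x² − 56x + 72. Remainder: 6.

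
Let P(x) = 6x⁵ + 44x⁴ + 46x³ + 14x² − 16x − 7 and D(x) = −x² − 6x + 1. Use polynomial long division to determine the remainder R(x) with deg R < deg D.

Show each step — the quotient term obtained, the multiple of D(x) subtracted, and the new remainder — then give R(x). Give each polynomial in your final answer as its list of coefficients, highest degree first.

R = [-9]

Step 1: lead(6x⁵ + 44x⁴ + 46x³ + 14x² − 16x − 7) ÷ lead(D) = 6x⁵ ÷ −x² = −6x³. Subtract (−6x³)·D = 6x⁵ + 36x⁴ − 6x³. Remainder: 8x⁴ + 52x³ + 14x² − 16x − 7.
Step 2: lead(8x⁴ + 52x³ + 14x² − 16x − 7) ÷ lead(D) = 8x⁴ ÷ −x² = −8x². Subtract (−8x²)·D = 8x⁴ + 48x³ − 8x². Remainder: 4x³ + 22x² − 16x − 7.
Step 3: lead(4x³ + 22x² − 16x − 7) ÷ lead(D) = 4x³ ÷ −x² = −4x. Subtract (−4x)·D = 4x³ + 24x² − 4x. Remainder: −2x² − 12x − 7.
Step 4: lead(−2x² − 12x − 7) ÷ lead(D) = −2x² ÷ −x² = 2. Subtract (2)·D = −2x² − 12x + 2. Remainder: −9.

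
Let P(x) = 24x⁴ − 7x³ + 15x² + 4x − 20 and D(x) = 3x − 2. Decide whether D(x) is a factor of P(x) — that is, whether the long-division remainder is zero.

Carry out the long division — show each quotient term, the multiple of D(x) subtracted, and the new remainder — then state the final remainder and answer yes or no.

Step 1: lead(24x⁴ − 7x³ + 15x² + 4x − 20) ÷ lead(D) = 24x⁴ ÷ 3x = 8x³. Subtract (8x³)·D = 24x⁴ − 16x³. Remainder: 9x³ + 15x² + 4x − 20.
Step 2: lead(9x³ + 15x² + 4x − 20) ÷ lead(D) = 9x³ ÷ 3x = 3x². Subtract (3x²)·D = 9x³ − 6x². Remainder: 21x² + 4x − 20.
Step 3: lead(21x² + 4x − 20) ÷ lead(D) = 21x² ÷ 3x = 7x. Subtract (7x)·D = 21x² − 14x. Remainder: 18x − 20.
Step 4: lead(18x − 20) ÷ lead(D) = 18x ÷ 3x = 6. Subtract (6)·D = 18x − 12. Remainder: −8.

R(x) = −8, so D(x) is not a factor of P(x). no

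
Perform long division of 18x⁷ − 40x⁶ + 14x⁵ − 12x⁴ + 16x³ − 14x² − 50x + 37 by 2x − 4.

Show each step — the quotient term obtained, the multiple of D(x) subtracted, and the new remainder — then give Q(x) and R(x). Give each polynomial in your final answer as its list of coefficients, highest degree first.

Step 1: lead(18x⁷ − 40x⁶ + 14x⁵ − 12x⁴ + 16x³ − 14x² − 50x + 37) ÷ lead(D) = 18x⁷ ÷ 2x = 9x⁶. Subtract (9x⁶)·D = 18x⁷ − 36x⁶. Remainder: −4x⁶ + 14x⁵ − 12x⁴ + 16x³ − 14x² − 50x + 37.
Step 2: lead(−4x⁶ + 14x⁵ − 12x⁴ + 16x³ − 14x² − 50x + 37) ÷ lead(D) = −4x⁶ ÷ 2x = −2x⁵. Subtract (−2x⁵)·D = −4x⁶ + 8x⁵. Remainder: 6x⁵ − 12x⁴ + 16x³ − 14x² − 50x + 37.
Step 3: lead(6x⁵ − 12x⁴ + 16x³ − 14x² − 50x + 37) ÷ lead(D) = 6x⁵ ÷ 2x = 3x⁴. Subtract (3x⁴)·D = 6x⁵ − 12x⁴. Remainder: 16x³ − 14x² − 50x + 37.
Step 4: lead(16x³ − 14x² − 50x + 37) ÷ lead(D) = 16x³ ÷ 2x = 8x². Subtract (8x²)·D = 16x³ − 32x². Remainder: 18x² − 50x + 37.
Step 5: lead(18x² − 50x + 37) ÷ lead(D) = 18x² ÷ 2x = 9x. Subtract (9x)·D = 18x² − 36x. Remainder: −14x + 37.
Step 6: lead(−14x + 37) ÷ lead(D) = −14x ÷ 2x = −7. Subtract (−7)·D = −14x + 28. Remainder: 9.

Q = [9, -2, 3, 0, 8, 9, -7]; R = [9]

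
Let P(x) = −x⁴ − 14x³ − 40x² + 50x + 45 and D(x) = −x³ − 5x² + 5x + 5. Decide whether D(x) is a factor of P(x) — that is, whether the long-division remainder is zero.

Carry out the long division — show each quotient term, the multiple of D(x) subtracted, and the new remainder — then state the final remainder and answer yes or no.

Step 1: lead(−x⁴ − 14x³ − 40x² + 50x + 45) ÷ lead(D) = −x⁴ ÷ −x³ = x. Subtract (x)·D = −x⁴ − 5x³ + 5x² + 5x. Remainder: −9x³ − 45x² + 45x + 45.
Step 2: lead(−9x³ − 45x² + 45x + 45) ÷ lead(D) = −9x³ ÷ −x³ = 9. Subtract (9)·D = −9x³ − 45x² + 45x + 45. Remainder: 0.

R(x) = 0, so D(x) is a factor of P(x). yes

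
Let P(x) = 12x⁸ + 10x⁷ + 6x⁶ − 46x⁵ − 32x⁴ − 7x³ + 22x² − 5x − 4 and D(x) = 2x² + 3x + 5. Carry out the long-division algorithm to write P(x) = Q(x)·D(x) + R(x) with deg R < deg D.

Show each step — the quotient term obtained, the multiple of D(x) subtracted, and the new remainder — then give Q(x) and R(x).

Step 1: lead(12x⁸ + 10x⁷ + 6x⁶ − 46x⁵ − 32x⁴ − 7x³ + 22x² − 5x − 4) ÷ lead(D) = 12x⁸ ÷ 2x² = 6x⁶. Subtract (6x⁶)·D = 12x⁸ + 18x⁷ + 30x⁶. Remainder: −8x⁷ − 24x⁶ − 46x⁵ − 32x⁴ − 7x³ + 22x² − 5x − 4.
Step 2: lead(−8x⁷ − 24x⁶ − 46x⁵ − 32x⁴ − 7x³ + 22x² − 5x − 4) ÷ lead(D) = −8x⁷ ÷ 2x² = −4x⁵. Subtract (−4x⁵)·D = −8x⁷ − 12x⁶ − 20x⁵. Remainder: −12x⁶ − 26x⁵ − 32x⁴ − 7x³ + 22x² − 5x − 4.
Step 3: lead(−12x⁶ − 26x⁵ − 32x⁴ − 7x³ + 22x² − 5x − 4) ÷ lead(D) = −12x⁶ ÷ 2x² = −6x⁴. Subtract (−6x⁴)·D = −12x⁶ − 18x⁵ − 30x⁴. Remainder: −8x⁵ − 2x⁴ − 7x³ + 22x² − 5x − 4.
Step 4: lead(−8x⁵ − 2x⁴ − 7x³ + 22x² − 5x − 4) ÷ lead(D) = −8x⁵ ÷ 2x² = −4x³. Subtract (−4x³)·D = −8x⁵ − 12x⁴ − 20x³. Remainder: 10x⁴ + 13x³ + 22x² − 5x − 4.
Step 5: lead(10x⁴ + 13x³ + 22x² − 5x − 4) ÷ lead(D) = 10x⁴ ÷ 2x² = 5x². Subtract (5x²)·D = 10x⁴ + 15x³ + 25x². Remainder: −2x³ − 3x² − 5x − 4.
Step 6: lead(−2x³ − 3x² − 5x − 4) ÷ lead(D) = −2x³ ÷ 2x² = −x. Subtract (−x)·D = −2x³ − 3x² − 5x. Remainder: −4.

Q(x) = 6x⁶ − 4x⁵ − 6x⁴ − 4x³ + 5x² − x; R(x) = −4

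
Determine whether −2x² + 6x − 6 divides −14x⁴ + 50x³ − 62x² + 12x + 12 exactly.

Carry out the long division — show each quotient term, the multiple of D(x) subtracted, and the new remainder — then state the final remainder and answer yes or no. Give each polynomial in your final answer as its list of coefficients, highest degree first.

R = [0], so D(x) is a factor of P(x). yes

Step 1: lead(−14x⁴ + 50x³ − 62x² + 12x + 12) ÷ lead(D) = −14x⁴ ÷ −2x² = 7x². Subtract (7x²)·D = −14x⁴ + 42x³ − 42x². Remainder: 8x³ − 20x² + 12x + 12.
Step 2: lead(8x³ − 20x² + 12x + 12) ÷ lead(D) = 8x³ ÷ −2x² = −4x. Subtract (−4x)·D = 8x³ − 24x² + 24x. Remainder: 4x² − 12x + 12.
Step 3: lead(4x² − 12x + 12) ÷ lead(D) = 4x² ÷ −2x² = −2. Subtract (−2)·D = 4x² − 12x + 12. Remainder: 0.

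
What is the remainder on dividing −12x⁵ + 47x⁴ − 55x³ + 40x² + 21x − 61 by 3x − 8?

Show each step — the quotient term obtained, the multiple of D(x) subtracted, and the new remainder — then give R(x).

R(x) = −5

Step 1: lead(−12x⁵ + 47x⁴ − 55x³ + 40x² + 21x − 61) ÷ lead(D) = −12x⁵ ÷ 3x = −4x⁴. Subtract (−4x⁴)·D = −12x⁵ + 32x⁴. Remainder: 15x⁴ − 55x³ + 40x² + 21x − 61.
Step 2: lead(15x⁴ − 55x³ + 40x² + 21x − 61) ÷ lead(D) = 15x⁴ ÷ 3x = 5x³. Subtract (5x³)·D = 15x⁴ − 40x³. Remainder: −15x³ + 40x² + 21x − 61.
Step 3: lead(−15x³ + 40x² + 21x − 61) ÷ lead(D) = −15x³ ÷ 3x = −5x². Subtract (−5x²)·D = −15x³ + 40x². Remainder: 21x − 61.
Step 4: lead(21x − 61) ÷ lead(D) = 21x ÷ 3x = 7. Subtract (7)·D = 21x − 56. Remainder: −5.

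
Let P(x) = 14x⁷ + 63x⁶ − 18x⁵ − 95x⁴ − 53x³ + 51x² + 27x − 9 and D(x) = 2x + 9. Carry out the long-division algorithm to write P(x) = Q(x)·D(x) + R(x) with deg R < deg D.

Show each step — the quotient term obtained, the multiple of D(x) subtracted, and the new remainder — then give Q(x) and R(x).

Step 1: lead(14x⁷ + 63x⁶ − 18x⁵ − 95x⁴ − 53x³ + 51x² + 27x − 9) ÷ lead(D) = 14x⁷ ÷ 2x = 7x⁶. Subtract (7x⁶)·D = 14x⁷ + 63x⁶. Remainder: −18x⁵ − 95x⁴ − 53x³ + 51x² + 27x − 9.
Step 2: lead(−18x⁵ − 95x⁴ − 53x³ + 51x² + 27x − 9) ÷ lead(D) = −18x⁵ ÷ 2x = −9x⁴. Subtract (−9x⁴)·D = −18x⁵ − 81x⁴. Remainder: −14x⁴ − 53x³ + 51x² + 27x − 9.
Step 3: lead(−14x⁴ − 53x³ + 51x² + 27x − 9) ÷ lead(D) = −14x⁴ ÷ 2x = −7x³. Subtract (−7x³)·D = −14x⁴ − 63x³. Remainder: 10x³ + 51x² + 27x − 9.
Step 4: lead(10x³ + 51x² + 27x − 9) ÷ lead(D) = 10x³ ÷ 2x = 5x². Subtract (5x²)·D = 10x³ + 45x². Remainder: 6x² + 27x − 9.
Step 5: lead(6x² + 27x − 9) ÷ lead(D) = 6x² ÷ 2x = 3x. Subtract (3x)·D = 6x² + 27x. Remainder: −9.

Q(x) = 7x⁶ − 9x⁴ − 7x³ + 5x² + 3x; R(x) = −9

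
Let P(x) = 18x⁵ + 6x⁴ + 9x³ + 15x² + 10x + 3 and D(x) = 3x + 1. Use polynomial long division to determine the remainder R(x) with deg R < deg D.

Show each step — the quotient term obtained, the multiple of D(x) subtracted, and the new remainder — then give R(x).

Step 1: lead(18x⁵ + 6x⁴ + 9x³ + 15x² + 10x + 3) ÷ lead(D) = 18x⁵ ÷ 3x = 6x⁴. Subtract (6x⁴)·D = 18x⁵ + 6x⁴. Remainder: 9x³ + 15x² + 10x + 3.
Step 2: lead(9x³ + 15x² + 10x + 3) ÷ lead(D) = 9x³ ÷ 3x = 3x². Subtract (3x²)·D = 9x³ + 3x². Remainder: 12x² + 10x + 3.
Step 3: lead(12x² + 10x + 3) ÷ lead(D) = 12x² ÷ 3x = 4x. Subtract (4x)·D = 12x² + 4x. Remainder: 6x + 3.
Step 4: lead(6x + 3) ÷ lead(D) = 6x ÷ 3x = 2. Subtract (2)·D = 6x + 2. Remainder: 1.

R(x) = 1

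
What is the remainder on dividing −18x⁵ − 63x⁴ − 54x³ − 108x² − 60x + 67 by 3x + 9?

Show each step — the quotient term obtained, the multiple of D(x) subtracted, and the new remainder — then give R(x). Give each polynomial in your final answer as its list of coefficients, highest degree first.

Step 1: lead(−18x⁵ − 63x⁴ − 54x³ − 108x² − 60x + 67) ÷ lead(D) = −18x⁵ ÷ 3x = −6x⁴. Subtract (−6x⁴)·D = −18x⁵ − 54x⁴. Remainder: −9x⁴ − 54x³ − 108x² − 60x + 67.
Step 2: lead(−9x⁴ − 54x³ − 108x² − 60x + 67) ÷ lead(D) = −9x⁴ ÷ 3x = −3x³. Subtract (−3x³)·D = −9x⁴ − 27x³. Remainder: −27x³ − 108x² − 60x + 67.
Step 3: lead(−27x³ − 108x² − 60x + 67) ÷ lead(D) = −27x³ ÷ 3x = −9x². Subtract (−9x²)·D = −27x³ − 81x². Remainder: −27x² − 60x + 67.
Step 4: lead(−27x² − 60x + 67) ÷ lead(D) = −27x² ÷ 3x = −9x. Subtract (−9x)·D = −27x² − 81x. Remainder: 21x + 67.
Step 5: lead(21x + 67) ÷ lead(D) = 21x ÷ 3x = 7. Subtract (7)·D = 21x + 63. Remainder: 4.

R = [4]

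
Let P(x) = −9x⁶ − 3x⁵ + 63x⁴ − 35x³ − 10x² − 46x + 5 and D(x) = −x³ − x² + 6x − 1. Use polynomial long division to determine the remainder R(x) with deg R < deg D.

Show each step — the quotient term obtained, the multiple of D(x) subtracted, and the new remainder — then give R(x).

R(x) = −5x² − 7x − 2

Step 1: lead(−9x⁶ − 3x⁵ + 63x⁴ − 35x³ − 10x² − 46x + 5) ÷ lead(D) = −9x⁶ ÷ −x³ = 9x³. Subtract (9x³)·D = −9x⁶ − 9x⁵ + 54x⁴ − 9x³. Remainder: 6x⁵ + 9x⁴ − 26x³ − 10x² − 46x + 5.
Step 2: lead(6x⁵ + 9x⁴ − 26x³ − 10x² − 46x + 5) ÷ lead(D) = 6x⁵ ÷ −x³ = −6x². Subtract (−6x²)·D = 6x⁵ + 6x⁴ − 36x³ + 6x². Remainder: 3x⁴ + 10x³ − 16x² − 46x + 5.
Step 3: lead(3x⁴ + 10x³ − 16x² − 46x + 5) ÷ lead(D) = 3x⁴ ÷ −x³ = −3x. Subtract (−3x)·D = 3x⁴ + 3x³ − 18x² + 3x. Remainder: 7x³ + 2x² − 49x + 5.
Step 4: lead(7x³ + 2x² − 49x + 5) ÷ lead(D) = 7x³ ÷ −x³ = −7. Subtract (−7)·D = 7x³ + 7x² − 42x + 7. Remainder: −5x² − 7x − 2.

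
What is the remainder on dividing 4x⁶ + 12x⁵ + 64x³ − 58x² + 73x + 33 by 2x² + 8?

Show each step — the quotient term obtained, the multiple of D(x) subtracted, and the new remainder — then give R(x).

R(x) = 9x + 9

Step 1: lead(4x⁶ + 12x⁵ + 64x³ − 58x² + 73x + 33) ÷ lead(D) = 4x⁶ ÷ 2x² = 2x⁴. Subtract (2x⁴)·D = 4x⁶ + 16x⁴. Remainder: 12x⁵ − 16x⁴ + 64x³ − 58x² + 73x + 33.
Step 2: lead(12x⁵ − 16x⁴ + 64x³ − 58x² + 73x + 33) ÷ lead(D) = 12x⁵ ÷ 2x² = 6x³. Subtract (6x³)·D = 12x⁵ + 48x³. Remainder: −16x⁴ + 16x³ − 58x² + 73x + 33.
Step 3: lead(−16x⁴ + 16x³ − 58x² + 73x + 33) ÷ lead(D) = −16x⁴ ÷ 2x² = −8x². Subtract (−8x²)·D = −16x⁴ − 64x². Remainder: 16x³ + 6x² + 73x + 33.
Step 4: lead(16x³ + 6x² + 73x + 33) ÷ lead(D) = 16x³ ÷ 2x² = 8x. Subtract (8x)·D = 16x³ + 64x. Remainder: 6x² + 9x + 33.
Step 5: lead(6x² + 9x + 33) ÷ lead(D) = 6x² ÷ 2x² = 3. Subtract (3)·D = 6x² + 24. Remainder: 9x + 9.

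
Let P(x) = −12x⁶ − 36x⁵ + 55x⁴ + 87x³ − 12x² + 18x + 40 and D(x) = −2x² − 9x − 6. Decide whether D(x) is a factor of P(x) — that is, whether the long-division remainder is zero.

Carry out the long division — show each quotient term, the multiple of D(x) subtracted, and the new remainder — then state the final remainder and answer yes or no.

R(x) = 4, so D(x) is not a factor of P(x). no

Step 1: lead(−12x⁶ − 36x⁵ + 55x⁴ + 87x³ − 12x² + 18x + 40) ÷ lead(D) = −12x⁶ ÷ −2x² = 6x⁴. Subtract (6x⁴)·D = −12x⁶ − 54x⁵ − 36x⁴. Remainder: 18x⁵ + 91x⁴ + 87x³ − 12x² + 18x + 40.
Step 2: lead(18x⁵ + 91x⁴ + 87x³ − 12x² + 18x + 40) ÷ lead(D) = 18x⁵ ÷ −2x² = −9x³. Subtract (−9x³)·D = 18x⁵ + 81x⁴ + 54x³. Remainder: 10x⁴ + 33x³ − 12x² + 18x + 40.
Step 3: lead(10x⁴ + 33x³ − 12x² + 18x + 40) ÷ lead(D) = 10x⁴ ÷ −2x² = −5x². Subtract (−5x²)·D = 10x⁴ + 45x³ + 30x². Remainder: −12x³ − 42x² + 18x + 40.
Step 4: lead(−12x³ − 42x² + 18x + 40) ÷ lead(D) = −12x³ ÷ −2x² = 6x. Subtract (6x)·D = −12x³ − 54x² − 36x. Remainder: 12x² + 54x + 40.
Step 5: lead(12x² + 54x + 40) ÷ lead(D) = 12x² ÷ −2x² = −6. Subtract (−6)·D = 12x² + 54x + 36. Remainder: 4.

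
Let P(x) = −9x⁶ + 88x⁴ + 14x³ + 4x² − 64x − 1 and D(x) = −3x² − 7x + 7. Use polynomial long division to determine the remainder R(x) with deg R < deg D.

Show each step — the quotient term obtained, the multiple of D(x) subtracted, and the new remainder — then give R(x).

R(x) = −8x − 8

Step 1: lead(−9x⁶ + 88x⁴ + 14x³ + 4x² − 64x − 1) ÷ lead(D) = −9x⁶ ÷ −3x² = 3x⁴. Subtract (3x⁴)·D = −9x⁶ − 21x⁵ + 21x⁴. Remainder: 21x⁵ + 67x⁴ + 14x³ + 4x² − 64x − 1.
Step 2: lead(21x⁵ + 67x⁴ + 14x³ + 4x² − 64x − 1) ÷ lead(D) = 21x⁵ ÷ −3x² = −7x³. Subtract (−7x³)·D = 21x⁵ + 49x⁴ − 49x³. Remainder: 18x⁴ + 63x³ + 4x² − 64x − 1.
Step 3: lead(18x⁴ + 63x³ + 4x² − 64x − 1) ÷ lead(D) = 18x⁴ ÷ −3x² = −6x². Subtract (−6x²)·D = 18x⁴ + 42x³ − 42x². Remainder: 21x³ + 46x² − 64x − 1.
Step 4: lead(21x³ + 46x² − 64x − 1) ÷ lead(D) = 21x³ ÷ −3x² = −7x. Subtract (−7x)·D = 21x³ + 49x² − 49x. Remainder: −3x² − 15x − 1.
Step 5: lead(−3x² − 15x − 1) ÷ lead(D) = −3x² ÷ −3x² = 1. Subtract (1)·D = −3x² − 7x + 7. Remainder: −8x − 8.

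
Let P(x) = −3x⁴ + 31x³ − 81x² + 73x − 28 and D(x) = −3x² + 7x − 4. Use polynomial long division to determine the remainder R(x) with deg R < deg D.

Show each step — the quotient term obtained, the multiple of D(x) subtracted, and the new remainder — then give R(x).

R(x) = −8x

Step 1: lead(−3x⁴ + 31x³ − 81x² + 73x − 28) ÷ lead(D) = −3x⁴ ÷ −3x² = x². Subtract (x²)·D = −3x⁴ + 7x³ − 4x². Remainder: 24x³ − 77x² + 73x − 28.
Step 2: lead(24x³ − 77x² + 73x − 28) ÷ lead(D) = 24x³ ÷ −3x² = −8x. Subtract (−8x)·D = 24x³ − 56x² + 32x. Remainder: −21x² + 41x − 28.
Step 3: lead(−21x² + 41x − 28) ÷ lead(D) = −21x² ÷ −3x² = 7. Subtract (7)·D = −21x² + 49x − 28. Remainder: −8x.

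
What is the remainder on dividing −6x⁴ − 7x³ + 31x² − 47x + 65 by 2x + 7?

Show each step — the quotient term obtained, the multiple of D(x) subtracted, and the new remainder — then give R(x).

R(x) = 9

Step 1: lead(−6x⁴ − 7x³ + 31x² − 47x + 65) ÷ lead(D) = −6x⁴ ÷ 2x = −3x³. Subtract (−3x³)·D = −6x⁴ − 21x³. Remainder: 14x³ + 31x² − 47x + 65.
Step 2: lead(14x³ + 31x² − 47x + 65) ÷ lead(D) = 14x³ ÷ 2x = 7x². Subtract (7x²)·D = 14x³ + 49x². Remainder: −18x² − 47x + 65.
Step 3: lead(−18x² − 47x + 65) ÷ lead(D) = −18x² ÷ 2x = −9x. Subtract (−9x)·D = −18x² − 63x. Remainder: 16x + 65.
Step 4: lead(16x + 65) ÷ lead(D) = 16x ÷ 2x = 8. Subtract (8)·D = 16x + 56. Remainder: 9.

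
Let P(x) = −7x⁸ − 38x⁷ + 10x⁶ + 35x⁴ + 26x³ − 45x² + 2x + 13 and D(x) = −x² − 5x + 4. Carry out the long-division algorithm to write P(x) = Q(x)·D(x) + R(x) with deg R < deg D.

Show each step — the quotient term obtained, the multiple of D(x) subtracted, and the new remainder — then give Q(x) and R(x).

Step 1: lead(−7x⁸ − 38x⁷ + 10x⁶ + 35x⁴ + 26x³ − 45x² + 2x + 13) ÷ lead(D) = −7x⁸ ÷ −x² = 7x⁶. Subtract (7x⁶)·D = −7x⁸ − 35x⁷ + 28x⁶. Remainder: −3x⁷ − 18x⁶ + 35x⁴ + 26x³ − 45x² + 2x + 13.
Step 2: lead(−3x⁷ − 18x⁶ + 35x⁴ + 26x³ − 45x² + 2x + 13) ÷ lead(D) = −3x⁷ ÷ −x² = 3x⁵. Subtract (3x⁵)·D = −3x⁷ − 15x⁶ + 12x⁵. Remainder: −3x⁶ − 12x⁵ + 35x⁴ + 26x³ − 45x² + 2x + 13.
Step 3: lead(−3x⁶ − 12x⁵ + 35x⁴ + 26x³ − 45x² + 2x + 13) ÷ lead(D) = −3x⁶ ÷ −x² = 3x⁴. Subtract (3x⁴)·D = −3x⁶ − 15x⁵ + 12x⁴. Remainder: 3x⁵ + 23x⁴ + 26x³ − 45x² + 2x + 13.
Step 4: lead(3x⁵ + 23x⁴ + 26x³ − 45x² + 2x + 13) ÷ lead(D) = 3x⁵ ÷ −x² = −3x³. Subtract (−3x³)·D = 3x⁵ + 15x⁴ − 12x³. Remainder: 8x⁴ + 38x³ − 45x² + 2x + 13.
Step 5: lead(8x⁴ + 38x³ − 45x² + 2x + 13) ÷ lead(D) = 8x⁴ ÷ −x² = −8x². Subtract (−8x²)·D = 8x⁴ + 40x³ − 32x². Remainder: −2x³ − 13x² + 2x + 13.
Step 6: lead(−2x³ − 13x² + 2x + 13) ÷ lead(D) = −2x³ ÷ −x² = 2x. Subtract (2x)·D = −2x³ − 10x² + 8x. Remainder: −3x² − 6x + 13.
Step 7: lead(−3x² − 6x + 13) ÷ lead(D) = −3x² ÷ −x² = 3. Subtract (3)·D = −3x² − 15x + 12. Remainder: 9x + 1.

Q(x) = 7x⁶ + 3x⁵ + 3x⁴ − 3x³ − 8x² + 2x + 3; R(x) = 9x + 1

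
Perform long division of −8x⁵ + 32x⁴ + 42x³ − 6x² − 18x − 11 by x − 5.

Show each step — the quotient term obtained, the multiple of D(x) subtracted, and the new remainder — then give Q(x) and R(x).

Step 1: lead(−8x⁵ + 32x⁴ + 42x³ − 6x² − 18x − 11) ÷ lead(D) = −8x⁵ ÷ x = −8x⁴. Subtract (−8x⁴)·D = −8x⁵ + 40x⁴. Remainder: −8x⁴ + 42x³ − 6x² − 18x − 11.
Step 2: lead(−8x⁴ + 42x³ − 6x² − 18x − 11) ÷ lead(D) = −8x⁴ ÷ x = −8x³. Subtract (−8x³)·D = −8x⁴ + 40x³. Remainder: 2x³ − 6x² − 18x − 11.
Step 3: lead(2x³ − 6x² − 18x − 11) ÷ lead(D) = 2x³ ÷ x = 2x². Subtract (2x²)·D = 2x³ − 10x². Remainder: 4x² − 18x − 11.
Step 4: lead(4x² − 18x − 11) ÷ lead(D) = 4x² ÷ x = 4x. Subtract (4x)·D = 4x² − 20x. Remainder: 2x − 11.
Step 5: lead(2x − 11) ÷ lead(D) = 2x ÷ x = 2. Subtract (2)·D = 2x − 10. Remainder: −1.

Q(x) = −8x⁴ − 8x³ + 2x² + 4x + 2; R(x) = −1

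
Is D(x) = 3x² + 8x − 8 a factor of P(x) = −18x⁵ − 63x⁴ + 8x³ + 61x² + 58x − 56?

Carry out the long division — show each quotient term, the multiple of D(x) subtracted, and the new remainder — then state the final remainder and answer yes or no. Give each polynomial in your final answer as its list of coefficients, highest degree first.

R = [2, 0], so D(x) is not a factor of P(x). no

Step 1: lead(−18x⁵ − 63x⁴ + 8x³ + 61x² + 58x − 56) ÷ lead(D) = −18x⁵ ÷ 3x² = −6x³. Subtract (−6x³)·D = −18x⁵ − 48x⁴ + 48x³. Remainder: −15x⁴ − 40x³ + 61x² + 58x − 56.
Step 2: lead(−15x⁴ − 40x³ + 61x² + 58x − 56) ÷ lead(D) = −15x⁴ ÷ 3x² = −5x². Subtract (−5x²)·D = −15x⁴ − 40x³ + 40x². Remainder: 21x² + 58x − 56.
Step 3: lead(21x² + 58x − 56) ÷ lead(D) = 21x² ÷ 3x² = 7. Subtract (7)·D = 21x² + 56x − 56. Remainder: 2x.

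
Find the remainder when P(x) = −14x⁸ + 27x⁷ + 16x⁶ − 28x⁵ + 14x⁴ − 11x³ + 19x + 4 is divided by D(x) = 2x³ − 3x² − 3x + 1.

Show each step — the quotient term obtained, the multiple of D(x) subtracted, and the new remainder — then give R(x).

R(x) = 9

Step 1: lead(−14x⁸ + 27x⁷ + 16x⁶ − 28x⁵ + 14x⁴ − 11x³ + 19x + 4) ÷ lead(D) = −14x⁸ ÷ 2x³ = −7x⁵. Subtract (−7x⁵)·D = −14x⁸ + 21x⁷ + 21x⁶ − 7x⁵. Remainder: 6x⁷ − 5x⁶ − 21x⁵ + 14x⁴ − 11x³ + 19x + 4.
Step 2: lead(6x⁷ − 5x⁶ − 21x⁵ + 14x⁴ − 11x³ + 19x + 4) ÷ lead(D) = 6x⁷ ÷ 2x³ = 3x⁴. Subtract (3x⁴)·D = 6x⁷ − 9x⁶ − 9x⁵ + 3x⁴. Remainder: 4x⁶ − 12x⁵ + 11x⁴ − 11x³ + 19x + 4.
Step 3: lead(4x⁶ − 12x⁵ + 11x⁴ − 11x³ + 19x + 4) ÷ lead(D) = 4x⁶ ÷ 2x³ = 2x³. Subtract (2x³)·D = 4x⁶ − 6x⁵ − 6x⁴ + 2x³. Remainder: −6x⁵ + 17x⁴ − 13x³ + 19x + 4.
Step 4: lead(−6x⁵ + 17x⁴ − 13x³ + 19x + 4) ÷ lead(D) = −6x⁵ ÷ 2x³ = −3x². Subtract (−3x²)·D = −6x⁵ + 9x⁴ + 9x³ − 3x². Remainder: 8x⁴ − 22x³ + 3x² + 19x + 4.
Step 5: lead(8x⁴ − 22x³ + 3x² + 19x + 4) ÷ lead(D) = 8x⁴ ÷ 2x³ = 4x. Subtract (4x)·D = 8x⁴ − 12x³ − 12x² + 4x. Remainder: −10x³ + 15x² + 15x + 4.
Step 6: lead(−10x³ + 15x² + 15x + 4) ÷ lead(D) = −10x³ ÷ 2x³ = −5. Subtract (−5)·D = −10x³ + 15x² + 15x − 5. Remainder: 9.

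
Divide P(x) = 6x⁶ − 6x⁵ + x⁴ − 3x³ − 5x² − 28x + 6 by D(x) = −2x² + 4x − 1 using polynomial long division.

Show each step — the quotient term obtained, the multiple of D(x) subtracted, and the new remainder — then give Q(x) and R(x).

Step 1: lead(6x⁶ − 6x⁵ + x⁴ − 3x³ − 5x² − 28x + 6) ÷ lead(D) = 6x⁶ ÷ −2x² = −3x⁴. Subtract (−3x⁴)·D = 6x⁶ − 12x⁵ + 3x⁴. Remainder: 6x⁵ − 2x⁴ − 3x³ − 5x² − 28x + 6.
Step 2: lead(6x⁵ − 2x⁴ − 3x³ − 5x² − 28x + 6) ÷ lead(D) = 6x⁵ ÷ −2x² = −3x³. Subtract (−3x³)·D = 6x⁵ − 12x⁴ + 3x³. Remainder: 10x⁴ − 6x³ − 5x² − 28x + 6.
Step 3: lead(10x⁴ − 6x³ − 5x² − 28x + 6) ÷ lead(D) = 10x⁴ ÷ −2x² = −5x². Subtract (−5x²)·D = 10x⁴ − 20x³ + 5x². Remainder: 14x³ − 10x² − 28x + 6.
Step 4: lead(14x³ − 10x² − 28x + 6) ÷ lead(D) = 14x³ ÷ −2x² = −7x. Subtract (−7x)·D = 14x³ − 28x² + 7x. Remainder: 18x² − 35x + 6.
Step 5: lead(18x² − 35x + 6) ÷ lead(D) = 18x² ÷ −2x² = −9. Subtract (−9)·D = 18x² − 36x + 9. Remainder: x − 3.

Q(x) = −3x⁴ − 3x³ − 5x² − 7x − 9; R(x) = x − 3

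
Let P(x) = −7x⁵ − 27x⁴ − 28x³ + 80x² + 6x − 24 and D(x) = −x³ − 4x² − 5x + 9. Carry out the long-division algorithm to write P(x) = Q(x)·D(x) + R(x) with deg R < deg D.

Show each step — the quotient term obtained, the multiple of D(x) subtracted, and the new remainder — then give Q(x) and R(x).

Q(x) = 7x² − x − 3; R(x) = 3

Step 1: lead(−7x⁵ − 27x⁴ − 28x³ + 80x² + 6x − 24) ÷ lead(D) = −7x⁵ ÷ −x³ = 7x². Subtract (7x²)·D = −7x⁵ − 28x⁴ − 35x³ + 63x². Remainder: x⁴ + 7x³ + 17x² + 6x − 24.
Step 2: lead(x⁴ + 7x³ + 17x² + 6x − 24) ÷ lead(D) = x⁴ ÷ −x³ = −x. Subtract (−x)·D = x⁴ + 4x³ + 5x² − 9x. Remainder: 3x³ + 12x² + 15x − 24.
Step 3: lead(3x³ + 12x² + 15x − 24) ÷ lead(D) = 3x³ ÷ −x³ = −3. Subtract (−3)·D = 3x³ + 12x² + 15x − 27. Remainder: 3.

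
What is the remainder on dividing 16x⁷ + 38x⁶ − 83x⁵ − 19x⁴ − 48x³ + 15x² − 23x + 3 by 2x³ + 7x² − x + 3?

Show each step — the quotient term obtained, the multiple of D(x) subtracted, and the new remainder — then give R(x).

R(x) = −4x − 9

Step 1: lead(16x⁷ + 38x⁶ − 83x⁵ − 19x⁴ − 48x³ + 15x² − 23x + 3) ÷ lead(D) = 16x⁷ ÷ 2x³ = 8x⁴. Subtract (8x⁴)·D = 16x⁷ + 56x⁶ − 8x⁵ + 24x⁴. Remainder: −18x⁶ − 75x⁵ − 43x⁴ − 48x³ + 15x² − 23x + 3.
Step 2: lead(−18x⁶ − 75x⁵ − 43x⁴ − 48x³ + 15x² − 23x + 3) ÷ lead(D) = −18x⁶ ÷ 2x³ = −9x³. Subtract (−9x³)·D = −18x⁶ − 63x⁵ + 9x⁴ − 27x³. Remainder: −12x⁵ − 52x⁴ − 21x³ + 15x² − 23x + 3.
Step 3: lead(−12x⁵ − 52x⁴ − 21x³ + 15x² − 23x + 3) ÷ lead(D) = −12x⁵ ÷ 2x³ = −6x². Subtract (−6x²)·D = −12x⁵ − 42x⁴ + 6x³ − 18x². Remainder: −10x⁴ − 27x³ + 33x² − 23x + 3.
Step 4: lead(−10x⁴ − 27x³ + 33x² − 23x + 3) ÷ lead(D) = −10x⁴ ÷ 2x³ = −5x. Subtract (−5x)·D = −10x⁴ − 35x³ + 5x² − 15x. Remainder: 8x³ + 28x² − 8x + 3.
Step 5: lead(8x³ + 28x² − 8x + 3) ÷ lead(D) = 8x³ ÷ 2x³ = 4. Subtract (4)·D = 8x³ + 28x² − 4x + 12. Remainder: −4x − 9.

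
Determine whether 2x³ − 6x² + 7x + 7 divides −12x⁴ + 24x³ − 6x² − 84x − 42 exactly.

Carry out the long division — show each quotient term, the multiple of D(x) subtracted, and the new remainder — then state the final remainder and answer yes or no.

Step 1: lead(−12x⁴ + 24x³ − 6x² − 84x − 42) ÷ lead(D) = −12x⁴ ÷ 2x³ = −6x. Subtract (−6x)·D = −12x⁴ + 36x³ − 42x² − 42x. Remainder: −12x³ + 36x² − 42x − 42.
Step 2: lead(−12x³ + 36x² − 42x − 42) ÷ lead(D) = −12x³ ÷ 2x³ = −6. Subtract (−6)·D = −12x³ + 36x² − 42x − 42. Remainder: 0.

R(x) = 0, so D(x) is a factor of P(x). yes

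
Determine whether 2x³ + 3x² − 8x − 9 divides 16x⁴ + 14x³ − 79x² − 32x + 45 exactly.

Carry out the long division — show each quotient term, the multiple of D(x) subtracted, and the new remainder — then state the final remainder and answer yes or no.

R(x) = 0, so D(x) is a factor of P(x). yes

Step 1: lead(16x⁴ + 14x³ − 79x² − 32x + 45) ÷ lead(D) = 16x⁴ ÷ 2x³ = 8x. Subtract (8x)·D = 16x⁴ + 24x³ − 64x² − 72x. Remainder: −10x³ − 15x² + 40x + 45.
Step 2: lead(−10x³ − 15x² + 40x + 45) ÷ lead(D) = −10x³ ÷ 2x³ = −5. Subtract (−5)·D = −10x³ − 15x² + 40x + 45. Remainder: 0.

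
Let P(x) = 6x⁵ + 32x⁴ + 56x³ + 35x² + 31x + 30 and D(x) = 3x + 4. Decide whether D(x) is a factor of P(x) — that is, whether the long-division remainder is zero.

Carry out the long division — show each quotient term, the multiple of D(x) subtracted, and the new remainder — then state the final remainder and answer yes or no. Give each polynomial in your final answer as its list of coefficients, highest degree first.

Step 1: lead(6x⁵ + 32x⁴ + 56x³ + 35x² + 31x + 30) ÷ lead(D) = 6x⁵ ÷ 3x = 2x⁴. Subtract (2x⁴)·D = 6x⁵ + 8x⁴. Remainder: 24x⁴ + 56x³ + 35x² + 31x + 30.
Step 2: lead(24x⁴ + 56x³ + 35x² + 31x + 30) ÷ lead(D) = 24x⁴ ÷ 3x = 8x³. Subtract (8x³)·D = 24x⁴ + 32x³. Remainder: 24x³ + 35x² + 31x + 30.
Step 3: lead(24x³ + 35x² + 31x + 30) ÷ lead(D) = 24x³ ÷ 3x = 8x². Subtract (8x²)·D = 24x³ + 32x². Remainder: 3x² + 31x + 30.
Step 4: lead(3x² + 31x + 30) ÷ lead(D) = 3x² ÷ 3x = x. Subtract (x)·D = 3x² + 4x. Remainder: 27x + 30.
Step 5: lead(27x + 30) ÷ lead(D) = 27x ÷ 3x = 9. Subtract (9)·D = 27x + 36. Remainder: −6.

R = [-6], so D(x) is not a factor of P(x). no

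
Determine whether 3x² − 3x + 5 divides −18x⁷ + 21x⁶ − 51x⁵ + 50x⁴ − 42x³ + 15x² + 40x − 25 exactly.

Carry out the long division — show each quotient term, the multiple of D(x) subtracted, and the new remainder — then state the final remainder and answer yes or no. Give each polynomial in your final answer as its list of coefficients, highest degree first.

R = [0], so D(x) is a factor of P(x). yes

Step 1: lead(−18x⁷ + 21x⁶ − 51x⁵ + 50x⁴ − 42x³ + 15x² + 40x − 25) ÷ lead(D) = −18x⁷ ÷ 3x² = −6x⁵. Subtract (−6x⁵)·D = −18x⁷ + 18x⁶ − 30x⁵. Remainder: 3x⁶ − 21x⁵ + 50x⁴ − 42x³ + 15x² + 40x − 25.
Step 2: lead(3x⁶ − 21x⁵ + 50x⁴ − 42x³ + 15x² + 40x − 25) ÷ lead(D) = 3x⁶ ÷ 3x² = x⁴. Subtract (x⁴)·D = 3x⁶ − 3x⁵ + 5x⁴. Remainder: −18x⁵ + 45x⁴ − 42x³ + 15x² + 40x − 25.
Step 3: lead(−18x⁵ + 45x⁴ − 42x³ + 15x² + 40x − 25) ÷ lead(D) = −18x⁵ ÷ 3x² = −6x³. Subtract (−6x³)·D = −18x⁵ + 18x⁴ − 30x³. Remainder: 27x⁴ − 12x³ + 15x² + 40x − 25.
Step 4: lead(27x⁴ − 12x³ + 15x² + 40x − 25) ÷ lead(D) = 27x⁴ ÷ 3x² = 9x². Subtract (9x²)·D = 27x⁴ − 27x³ + 45x². Remainder: 15x³ − 30x² + 40x − 25.
Step 5: lead(15x³ − 30x² + 40x − 25) ÷ lead(D) = 15x³ ÷ 3x² = 5x. Subtract (5x)·D = 15x³ − 15x² + 25x. Remainder: −15x² + 15x − 25.
Step 6: lead(−15x² + 15x − 25) ÷ lead(D) = −15x² ÷ 3x² = −5. Subtract (−5)·D = −15x² + 15x − 25. Remainder: 0.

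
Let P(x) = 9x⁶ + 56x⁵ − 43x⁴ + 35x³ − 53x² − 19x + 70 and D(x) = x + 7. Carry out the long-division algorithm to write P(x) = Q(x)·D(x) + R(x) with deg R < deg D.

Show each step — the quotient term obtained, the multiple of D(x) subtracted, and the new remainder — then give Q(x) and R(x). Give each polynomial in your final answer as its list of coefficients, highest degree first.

Q = [9, -7, 6, -7, -4, 9]; R = [7]

Step 1: lead(9x⁶ + 56x⁵ − 43x⁴ + 35x³ − 53x² − 19x + 70) ÷ lead(D) = 9x⁶ ÷ x = 9x⁵. Subtract (9x⁵)·D = 9x⁶ + 63x⁵. Remainder: −7x⁵ − 43x⁴ + 35x³ − 53x² − 19x + 70.
Step 2: lead(−7x⁵ − 43x⁴ + 35x³ − 53x² − 19x + 70) ÷ lead(D) = −7x⁵ ÷ x = −7x⁴. Subtract (−7x⁴)·D = −7x⁵ − 49x⁴. Remainder: 6x⁴ + 35x³ − 53x² − 19x + 70.
Step 3: lead(6x⁴ + 35x³ − 53x² − 19x + 70) ÷ lead(D) = 6x⁴ ÷ x = 6x³. Subtract (6x³)·D = 6x⁴ + 42x³. Remainder: −7x³ − 53x² − 19x + 70.
Step 4: lead(−7x³ − 53x² − 19x + 70) ÷ lead(D) = −7x³ ÷ x = −7x². Subtract (−7x²)·D = −7x³ − 49x². Remainder: −4x² − 19x + 70.
Step 5: lead(−4x² − 19x + 70) ÷ lead(D) = −4x² ÷ x = −4x. Subtract (−4x)·D = −4x² − 28x. Remainder: 9x + 70.
Step 6: lead(9x + 70) ÷ lead(D) = 9x ÷ x = 9. Subtract (9)·D = 9x + 63. Remainder: 7.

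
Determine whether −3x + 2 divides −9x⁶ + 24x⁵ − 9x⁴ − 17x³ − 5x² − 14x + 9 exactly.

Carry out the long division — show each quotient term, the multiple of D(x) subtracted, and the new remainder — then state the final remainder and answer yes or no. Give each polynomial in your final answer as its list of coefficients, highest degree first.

Step 1: lead(−9x⁶ + 24x⁵ − 9x⁴ − 17x³ − 5x² − 14x + 9) ÷ lead(D) = −9x⁶ ÷ −3x = 3x⁵. Subtract (3x⁵)·D = −9x⁶ + 6x⁵. Remainder: 18x⁵ − 9x⁴ − 17x³ − 5x² − 14x + 9.
Step 2: lead(18x⁵ − 9x⁴ − 17x³ − 5x² − 14x + 9) ÷ lead(D) = 18x⁵ ÷ −3x = −6x⁴. Subtract (−6x⁴)·D = 18x⁵ − 12x⁴. Remainder: 3x⁴ − 17x³ − 5x² − 14x + 9.
Step 3: lead(3x⁴ − 17x³ − 5x² − 14x + 9) ÷ lead(D) = 3x⁴ ÷ −3x = −x³. Subtract (−x³)·D = 3x⁴ − 2x³. Remainder: −15x³ − 5x² − 14x + 9.
Step 4: lead(−15x³ − 5x² − 14x + 9) ÷ lead(D) = −15x³ ÷ −3x = 5x². Subtract (5x²)·D = −15x³ + 10x². Remainder: −15x² − 14x + 9.
Step 5: lead(−15x² − 14x + 9) ÷ lead(D) = −15x² ÷ −3x = 5x. Subtract (5x)·D = −15x² + 10x. Remainder: −24x + 9.
Step 6: lead(−24x + 9) ÷ lead(D) = −24x ÷ −3x = 8. Subtract (8)·D = −24x + 16. Remainder: −7.

R = [-7], so D(x) is not a factor of P(x). no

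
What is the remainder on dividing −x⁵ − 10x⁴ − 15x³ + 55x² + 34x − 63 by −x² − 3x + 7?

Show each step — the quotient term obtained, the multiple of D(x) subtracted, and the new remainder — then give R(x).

R(x) = 0

Step 1: lead(−x⁵ − 10x⁴ − 15x³ + 55x² + 34x − 63) ÷ lead(D) = −x⁵ ÷ −x² = x³. Subtract (x³)·D = −x⁵ − 3x⁴ + 7x³. Remainder: −7x⁴ − 22x³ + 55x² + 34x − 63.
Step 2: lead(−7x⁴ − 22x³ + 55x² + 34x − 63) ÷ lead(D) = −7x⁴ ÷ −x² = 7x². Subtract (7x²)·D = −7x⁴ − 21x³ + 49x². Remainder: −x³ + 6x² + 34x − 63.
Step 3: lead(−x³ + 6x² + 34x − 63) ÷ lead(D) = −x³ ÷ −x² = x. Subtract (x)·D = −x³ − 3x² + 7x. Remainder: 9x² + 27x − 63.
Step 4: lead(9x² + 27x − 63) ÷ lead(D) = 9x² ÷ −x² = −9. Subtract (−9)·D = 9x² + 27x − 63. Remainder: 0.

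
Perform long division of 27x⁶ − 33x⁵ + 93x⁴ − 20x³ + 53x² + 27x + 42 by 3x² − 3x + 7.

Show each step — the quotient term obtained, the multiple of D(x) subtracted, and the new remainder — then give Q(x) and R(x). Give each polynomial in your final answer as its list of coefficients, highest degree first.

Q = [9, -2, 8, 6, 5]; R = [7]

Step 1: lead(27x⁶ − 33x⁵ + 93x⁴ − 20x³ + 53x² + 27x + 42) ÷ lead(D) = 27x⁶ ÷ 3x² = 9x⁴. Subtract (9x⁴)·D = 27x⁶ − 27x⁵ + 63x⁴. Remainder: −6x⁵ + 30x⁴ − 20x³ + 53x² + 27x + 42.
Step 2: lead(−6x⁵ + 30x⁴ − 20x³ + 53x² + 27x + 42) ÷ lead(D) = −6x⁵ ÷ 3x² = −2x³. Subtract (−2x³)·D = −6x⁵ + 6x⁴ − 14x³. Remainder: 24x⁴ − 6x³ + 53x² + 27x + 42.
Step 3: lead(24x⁴ − 6x³ + 53x² + 27x + 42) ÷ lead(D) = 24x⁴ ÷ 3x² = 8x². Subtract (8x²)·D = 24x⁴ − 24x³ + 56x². Remainder: 18x³ − 3x² + 27x + 42.
Step 4: lead(18x³ − 3x² + 27x + 42) ÷ lead(D) = 18x³ ÷ 3x² = 6x. Subtract (6x)·D = 18x³ − 18x² + 42x. Remainder: 15x² − 15x + 42.
Step 5: lead(15x² − 15x + 42) ÷ lead(D) = 15x² ÷ 3x² = 5. Subtract (5)·D = 15x² − 15x + 35. Remainder: 7.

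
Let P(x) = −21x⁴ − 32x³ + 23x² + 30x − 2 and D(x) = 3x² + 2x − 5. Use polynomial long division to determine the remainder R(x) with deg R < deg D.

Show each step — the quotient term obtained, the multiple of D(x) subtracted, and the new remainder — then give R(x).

Step 1: lead(−21x⁴ − 32x³ + 23x² + 30x − 2) ÷ lead(D) = −21x⁴ ÷ 3x² = −7x². Subtract (−7x²)·D = −21x⁴ − 14x³ + 35x². Remainder: −18x³ − 12x² + 30x − 2.
Step 2: lead(−18x³ − 12x² + 30x − 2) ÷ lead(D) = −18x³ ÷ 3x² = −6x. Subtract (−6x)·D = −18x³ − 12x² + 30x. Remainder: −2.

R(x) = −2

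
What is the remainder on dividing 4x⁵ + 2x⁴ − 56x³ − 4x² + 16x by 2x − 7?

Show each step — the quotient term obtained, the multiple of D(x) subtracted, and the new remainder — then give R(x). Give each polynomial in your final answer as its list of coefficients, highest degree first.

Step 1: lead(4x⁵ + 2x⁴ − 56x³ − 4x² + 16x) ÷ lead(D) = 4x⁵ ÷ 2x = 2x⁴. Subtract (2x⁴)·D = 4x⁵ − 14x⁴. Remainder: 16x⁴ − 56x³ − 4x² + 16x.
Step 2: lead(16x⁴ − 56x³ − 4x² + 16x) ÷ lead(D) = 16x⁴ ÷ 2x = 8x³. Subtract (8x³)·D = 16x⁴ − 56x³. Remainder: −4x² + 16x.
Step 3: lead(−4x² + 16x) ÷ lead(D) = −4x² ÷ 2x = −2x. Subtract (−2x)·D = −4x² + 14x. Remainder: 2x.
Step 4: lead(2x) ÷ lead(D) = 2x ÷ 2x = 1. Subtract (1)·D = 2x − 7. Remainder: 7.

R = [7]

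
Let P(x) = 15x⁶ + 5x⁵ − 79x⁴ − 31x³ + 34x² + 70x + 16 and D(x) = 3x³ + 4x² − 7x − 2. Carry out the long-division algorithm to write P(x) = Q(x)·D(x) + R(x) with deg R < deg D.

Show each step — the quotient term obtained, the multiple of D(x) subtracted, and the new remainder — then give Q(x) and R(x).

Step 1: lead(15x⁶ + 5x⁵ − 79x⁴ − 31x³ + 34x² + 70x + 16) ÷ lead(D) = 15x⁶ ÷ 3x³ = 5x³. Subtract (5x³)·D = 15x⁶ + 20x⁵ − 35x⁴ − 10x³. Remainder: −15x⁵ − 44x⁴ − 21x³ + 34x² + 70x + 16.
Step 2: lead(−15x⁵ − 44x⁴ − 21x³ + 34x² + 70x + 16) ÷ lead(D) = −15x⁵ ÷ 3x³ = −5x². Subtract (−5x²)·D = −15x⁵ − 20x⁴ + 35x³ + 10x². Remainder: −24x⁴ − 56x³ + 24x² + 70x + 16.
Step 3: lead(−24x⁴ − 56x³ + 24x² + 70x + 16) ÷ lead(D) = −24x⁴ ÷ 3x³ = −8x. Subtract (−8x)·D = −24x⁴ − 32x³ + 56x² + 16x. Remainder: −24x³ − 32x² + 54x + 16.
Step 4: lead(−24x³ − 32x² + 54x + 16) ÷ lead(D) = −24x³ ÷ 3x³ = −8. Subtract (−8)·D = −24x³ − 32x² + 56x + 16. Remainder: −2x.

Q(x) = 5x³ − 5x² − 8x − 8; R(x) = −2x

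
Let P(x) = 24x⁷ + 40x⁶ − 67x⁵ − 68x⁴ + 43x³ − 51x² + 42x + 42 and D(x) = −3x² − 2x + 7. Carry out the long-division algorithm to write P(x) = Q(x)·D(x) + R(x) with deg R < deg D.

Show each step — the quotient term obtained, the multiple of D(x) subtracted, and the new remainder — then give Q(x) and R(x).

Step 1: lead(24x⁷ + 40x⁶ − 67x⁵ − 68x⁴ + 43x³ − 51x² + 42x + 42) ÷ lead(D) = 24x⁷ ÷ −3x² = −8x⁵. Subtract (−8x⁵)·D = 24x⁷ + 16x⁶ − 56x⁵. Remainder: 24x⁶ − 11x⁵ − 68x⁴ + 43x³ − 51x² + 42x + 42.
Step 2: lead(24x⁶ − 11x⁵ − 68x⁴ + 43x³ − 51x² + 42x + 42) ÷ lead(D) = 24x⁶ ÷ −3x² = −8x⁴. Subtract (−8x⁴)·D = 24x⁶ + 16x⁵ − 56x⁴. Remainder: −27x⁵ − 12x⁴ + 43x³ − 51x² + 42x + 42.
Step 3: lead(−27x⁵ − 12x⁴ + 43x³ − 51x² + 42x + 42) ÷ lead(D) = −27x⁵ ÷ −3x² = 9x³. Subtract (9x³)·D = −27x⁵ − 18x⁴ + 63x³. Remainder: 6x⁴ − 20x³ − 51x² + 42x + 42.
Step 4: lead(6x⁴ − 20x³ − 51x² + 42x + 42) ÷ lead(D) = 6x⁴ ÷ −3x² = −2x². Subtract (−2x²)·D = 6x⁴ + 4x³ − 14x². Remainder: −24x³ − 37x² + 42x + 42.
Step 5: lead(−24x³ − 37x² + 42x + 42) ÷ lead(D) = −24x³ ÷ −3x² = 8x. Subtract (8x)·D = −24x³ − 16x² + 56x. Remainder: −21x² − 14x + 42.
Step 6: lead(−21x² − 14x + 42) ÷ lead(D) = −21x² ÷ −3x² = 7. Subtract (7)·D = −21x² − 14x + 49. Remainder: −7.

Q(x) = −8x⁵ − 8x⁴ + 9x³ − 2x² + 8x + 7; R(x) = −7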